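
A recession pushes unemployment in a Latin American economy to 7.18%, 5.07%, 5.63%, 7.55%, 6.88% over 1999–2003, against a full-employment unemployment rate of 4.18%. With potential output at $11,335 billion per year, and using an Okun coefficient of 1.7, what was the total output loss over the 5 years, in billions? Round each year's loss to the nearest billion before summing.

$2,197 billion

Year 1999: gap = -1.7 × (7.18 - 4.18) = -5.1%, loss ≈ 11335 × 5.1/100 ≈ 578.
Year 2000: gap = -1.7 × (5.07 - 4.18) = -1.513%, loss ≈ 11335 × 1.513/100 ≈ 171.
Year 2001: gap = -1.7 × (5.63 - 4.18) = -2.465%, loss ≈ 11335 × 2.465/100 ≈ 279.
Year 2002: gap = -1.7 × (7.55 - 4.18) = -5.729%, loss ≈ 11335 × 5.729/100 ≈ 649.
Year 2003: gap = -1.7 × (6.88 - 4.18) = -4.59%, loss ≈ 11335 × 4.59/100 ≈ 520.
Total lost output = 578 + 171 + 279 + 649 + 520 = 2197 billion.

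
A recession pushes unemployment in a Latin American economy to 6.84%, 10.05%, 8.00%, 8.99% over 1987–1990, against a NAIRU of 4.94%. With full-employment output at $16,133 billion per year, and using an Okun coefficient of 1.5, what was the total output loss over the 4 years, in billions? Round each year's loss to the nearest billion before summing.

Year 1987: gap = -1.5 × (6.84 - 4.94) = -2.85%, loss ≈ 16133 × 2.85/100 ≈ 460.
Year 1988: gap = -1.5 × (10.05 - 4.94) = -7.665%, loss ≈ 16133 × 7.665/100 ≈ 1237.
Year 1989: gap = -1.5 × (8 - 4.94) = -4.59%, loss ≈ 16133 × 4.59/100 ≈ 741.
Year 1990: gap = -1.5 × (8.99 - 4.94) = -6.075%, loss ≈ 16133 × 6.075/100 ≈ 980.
Total lost output = 460 + 1237 + 741 + 980 = 3418 billion.

$3,418 billion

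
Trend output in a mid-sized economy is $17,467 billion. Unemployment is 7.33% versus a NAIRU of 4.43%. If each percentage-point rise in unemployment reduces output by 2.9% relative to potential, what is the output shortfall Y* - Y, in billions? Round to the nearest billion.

Output gap = -2.9 × (7.33 - 4.43) = -2.9 × 2.9 = -8.41%.
Actual GDP ≈ 17467 × 0.9159 ≈ 15998 billion, so the shortfall is 17467 - 15998 = 1469 billion.

$1,469 billion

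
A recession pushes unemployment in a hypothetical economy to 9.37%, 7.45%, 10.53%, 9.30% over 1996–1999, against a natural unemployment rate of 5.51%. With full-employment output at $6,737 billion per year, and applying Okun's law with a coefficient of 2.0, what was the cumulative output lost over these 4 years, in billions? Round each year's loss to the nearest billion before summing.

Year 1996: gap = -2.0 × (9.37 - 5.51) = -7.72%, loss ≈ 6737 × 7.72/100 ≈ 520.
Year 1997: gap = -2.0 × (7.45 - 5.51) = -3.88%, loss ≈ 6737 × 3.88/100 ≈ 261.
Year 1998: gap = -2.0 × (10.53 - 5.51) = -10.04%, loss ≈ 6737 × 10.04/100 ≈ 676.
Year 1999: gap = -2.0 × (9.3 - 5.51) = -7.58%, loss ≈ 6737 × 7.58/100 ≈ 511.
Total lost output = 520 + 261 + 676 + 511 = 1968 billion.

$1,968 billion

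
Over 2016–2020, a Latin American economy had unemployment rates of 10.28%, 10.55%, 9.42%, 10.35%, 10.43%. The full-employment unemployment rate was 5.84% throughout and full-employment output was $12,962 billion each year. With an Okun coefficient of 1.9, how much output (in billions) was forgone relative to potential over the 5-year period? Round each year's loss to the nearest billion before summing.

Year 2016: gap = -1.9 × (10.28 - 5.84) = -8.436%, loss ≈ 12962 × 8.436/100 ≈ 1093.
Year 2017: gap = -1.9 × (10.55 - 5.84) = -8.949%, loss ≈ 12962 × 8.949/100 ≈ 1160.
Year 2018: gap = -1.9 × (9.42 - 5.84) = -6.802%, loss ≈ 12962 × 6.802/100 ≈ 882.
Year 2019: gap = -1.9 × (10.35 - 5.84) = -8.569%, loss ≈ 12962 × 8.569/100 ≈ 1111.
Year 2020: gap = -1.9 × (10.43 - 5.84) = -8.721%, loss ≈ 12962 × 8.721/100 ≈ 1130.
Total lost output = 1093 + 1160 + 882 + 1111 + 1130 = 5376 billion.

$5,376 billion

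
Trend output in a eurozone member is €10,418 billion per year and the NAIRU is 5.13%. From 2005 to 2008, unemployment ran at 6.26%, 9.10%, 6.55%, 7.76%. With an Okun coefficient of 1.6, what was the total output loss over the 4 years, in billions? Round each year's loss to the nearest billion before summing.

€1,525 billion

Year 2005: gap = -1.6 × (6.26 - 5.13) = -1.808%, loss ≈ 10418 × 1.808/100 ≈ 188.
Year 2006: gap = -1.6 × (9.1 - 5.13) = -6.352%, loss ≈ 10418 × 6.352/100 ≈ 662.
Year 2007: gap = -1.6 × (6.55 - 5.13) = -2.272%, loss ≈ 10418 × 2.272/100 ≈ 237.
Year 2008: gap = -1.6 × (7.76 - 5.13) = -4.208%, loss ≈ 10418 × 4.208/100 ≈ 438.
Total lost output = 188 + 662 + 237 + 438 = 1525 billion.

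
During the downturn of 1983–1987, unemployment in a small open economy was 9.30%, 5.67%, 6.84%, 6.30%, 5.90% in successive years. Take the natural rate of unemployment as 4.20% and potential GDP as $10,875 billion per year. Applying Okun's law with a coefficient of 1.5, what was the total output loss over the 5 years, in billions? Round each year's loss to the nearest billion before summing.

Year 1983: gap = -1.5 × (9.3 - 4.2) = -7.65%, loss ≈ 10875 × 7.65/100 ≈ 832.
Year 1984: gap = -1.5 × (5.67 - 4.2) = -2.205%, loss ≈ 10875 × 2.205/100 ≈ 240.
Year 1985: gap = -1.5 × (6.84 - 4.2) = -3.96%, loss ≈ 10875 × 3.96/100 ≈ 431.
Year 1986: gap = -1.5 × (6.3 - 4.2) = -3.15%, loss ≈ 10875 × 3.15/100 ≈ 343.
Year 1987: gap = -1.5 × (5.9 - 4.2) = -2.55%, loss ≈ 10875 × 2.55/100 ≈ 277.
Total lost output = 832 + 240 + 431 + 343 + 277 = 2123 billion.

$2,123 billion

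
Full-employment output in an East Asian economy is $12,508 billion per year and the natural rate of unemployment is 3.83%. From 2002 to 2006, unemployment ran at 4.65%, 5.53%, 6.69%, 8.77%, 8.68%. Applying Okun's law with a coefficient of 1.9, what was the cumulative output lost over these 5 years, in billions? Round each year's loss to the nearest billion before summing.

$3,606 billion

Year 2002: gap = -1.9 × (4.65 - 3.83) = -1.558%, loss ≈ 12508 × 1.558/100 ≈ 195.
Year 2003: gap = -1.9 × (5.53 - 3.83) = -3.23%, loss ≈ 12508 × 3.23/100 ≈ 404.
Year 2004: gap = -1.9 × (6.69 - 3.83) = -5.434%, loss ≈ 12508 × 5.434/100 ≈ 680.
Year 2005: gap = -1.9 × (8.77 - 3.83) = -9.386%, loss ≈ 12508 × 9.386/100 ≈ 1174.
Year 2006: gap = -1.9 × (8.68 - 3.83) = -9.215%, loss ≈ 12508 × 9.215/100 ≈ 1153.
Total lost output = 195 + 404 + 680 + 1174 + 1153 = 3606 billion.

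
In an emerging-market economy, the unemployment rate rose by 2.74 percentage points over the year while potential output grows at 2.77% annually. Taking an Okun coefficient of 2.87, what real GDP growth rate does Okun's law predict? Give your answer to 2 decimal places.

-5.09%

Growth-rate Okun's law: g_Y = g_Y* - β × Δu.
g_Y = 2.77 - 2.87 × (2.74) = 2.77 - 7.8638 = -5.0938%, i.e. -5.09% to 2 d.p.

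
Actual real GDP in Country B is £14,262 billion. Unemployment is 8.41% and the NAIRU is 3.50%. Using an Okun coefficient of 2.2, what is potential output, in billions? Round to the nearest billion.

Unemployment gap = 8.41 - 3.5 = 4.91 points, so output gap = -2.2 × 4.91 = -10.802%.
Since Y = Y* × (1 + gap/100), Y* = 14262/0.89198 ≈ 15989 billion.

£15,989 billion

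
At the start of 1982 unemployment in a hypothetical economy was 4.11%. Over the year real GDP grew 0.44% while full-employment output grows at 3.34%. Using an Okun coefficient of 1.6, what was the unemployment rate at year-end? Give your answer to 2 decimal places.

Growth-rate Okun's law: g_Y = g_Y* - β × Δu, so Δu = (g_Y* - g_Y)/β.
Δu = (3.34 - 0.44)/1.6 = 2.9/1.6 = 1.81 percentage points.
Year-end unemployment = 4.11 + 1.81 = 5.92%.

5.92%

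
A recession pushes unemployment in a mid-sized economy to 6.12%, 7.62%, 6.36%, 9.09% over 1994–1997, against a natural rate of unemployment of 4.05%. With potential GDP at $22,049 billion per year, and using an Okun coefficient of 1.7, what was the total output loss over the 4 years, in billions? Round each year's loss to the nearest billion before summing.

$4,869 billion

Year 1994: gap = -1.7 × (6.12 - 4.05) = -3.519%, loss ≈ 22049 × 3.519/100 ≈ 776.
Year 1995: gap = -1.7 × (7.62 - 4.05) = -6.069%, loss ≈ 22049 × 6.069/100 ≈ 1338.
Year 1996: gap = -1.7 × (6.36 - 4.05) = -3.927%, loss ≈ 22049 × 3.927/100 ≈ 866.
Year 1997: gap = -1.7 × (9.09 - 4.05) = -8.568%, loss ≈ 22049 × 8.568/100 ≈ 1889.
Total lost output = 776 + 1338 + 866 + 1889 = 4869 billion.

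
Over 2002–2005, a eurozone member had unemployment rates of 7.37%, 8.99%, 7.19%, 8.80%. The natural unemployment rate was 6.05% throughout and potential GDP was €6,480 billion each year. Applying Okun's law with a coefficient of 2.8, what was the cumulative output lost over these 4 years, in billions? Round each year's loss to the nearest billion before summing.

Year 2002: gap = -2.8 × (7.37 - 6.05) = -3.696%, loss ≈ 6480 × 3.696/100 ≈ 240.
Year 2003: gap = -2.8 × (8.99 - 6.05) = -8.232%, loss ≈ 6480 × 8.232/100 ≈ 533.
Year 2004: gap = -2.8 × (7.19 - 6.05) = -3.192%, loss ≈ 6480 × 3.192/100 ≈ 207.
Year 2005: gap = -2.8 × (8.8 - 6.05) = -7.7%, loss ≈ 6480 × 7.7/100 ≈ 499.
Total lost output = 240 + 533 + 207 + 499 = 1479 billion.

€1,479 billion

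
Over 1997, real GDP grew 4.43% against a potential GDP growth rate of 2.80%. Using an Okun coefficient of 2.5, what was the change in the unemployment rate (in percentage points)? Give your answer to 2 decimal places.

-0.65 percentage points

Growth-rate Okun's law: g_Y = g_Y* - β × Δu, so Δu = (g_Y* - g_Y)/β.
Δu = (2.8 - 4.43)/2.5 = -1.63/2.5 = -0.65 percentage points.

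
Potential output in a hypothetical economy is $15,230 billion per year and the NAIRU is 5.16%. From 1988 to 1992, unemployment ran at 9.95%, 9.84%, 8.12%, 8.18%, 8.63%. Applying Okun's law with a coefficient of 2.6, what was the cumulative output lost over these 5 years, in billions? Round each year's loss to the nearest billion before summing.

Year 1988: gap = -2.6 × (9.95 - 5.16) = -12.454%, loss ≈ 15230 × 12.454/100 ≈ 1897.
Year 1989: gap = -2.6 × (9.84 - 5.16) = -12.168%, loss ≈ 15230 × 12.168/100 ≈ 1853.
Year 1990: gap = -2.6 × (8.12 - 5.16) = -7.696%, loss ≈ 15230 × 7.696/100 ≈ 1172.
Year 1991: gap = -2.6 × (8.18 - 5.16) = -7.852%, loss ≈ 15230 × 7.852/100 ≈ 1196.
Year 1992: gap = -2.6 × (8.63 - 5.16) = -9.022%, loss ≈ 15230 × 9.022/100 ≈ 1374.
Total lost output = 1897 + 1853 + 1172 + 1196 + 1374 = 7492 billion.

$7,492 billion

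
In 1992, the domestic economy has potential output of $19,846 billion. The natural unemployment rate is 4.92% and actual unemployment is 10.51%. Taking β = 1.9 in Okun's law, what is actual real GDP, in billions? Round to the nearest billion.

$17,738 billion

Unemployment gap = 10.51 - 4.92 = 5.59 points, so the output gap is -1.9 × 5.59 = -10.621%.
Actual GDP = 19846 × (1 - 10.621/100) = 19846 × 0.89379 ≈ 17738 billion.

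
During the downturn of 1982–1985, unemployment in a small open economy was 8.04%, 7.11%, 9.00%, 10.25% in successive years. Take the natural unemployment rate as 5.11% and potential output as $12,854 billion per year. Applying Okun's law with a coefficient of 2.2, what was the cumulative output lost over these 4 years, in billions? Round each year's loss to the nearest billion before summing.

$3,949 billion

Year 1982: gap = -2.2 × (8.04 - 5.11) = -6.446%, loss ≈ 12854 × 6.446/100 ≈ 829.
Year 1983: gap = -2.2 × (7.11 - 5.11) = -4.4%, loss ≈ 12854 × 4.4/100 ≈ 566.
Year 1984: gap = -2.2 × (9 - 5.11) = -8.558%, loss ≈ 12854 × 8.558/100 ≈ 1100.
Year 1985: gap = -2.2 × (10.25 - 5.11) = -11.308%, loss ≈ 12854 × 11.308/100 ≈ 1454.
Total lost output = 829 + 566 + 1100 + 1454 = 3949 billion.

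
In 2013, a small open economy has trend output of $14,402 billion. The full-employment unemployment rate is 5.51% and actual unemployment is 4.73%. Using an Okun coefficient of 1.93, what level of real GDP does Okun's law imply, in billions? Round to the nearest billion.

Unemployment gap = 4.73 - 5.51 = -0.78 points, so the output gap is -1.93 × (-0.78) = 1.5054%.
Actual GDP = 14402 × (1 + 1.5054/100) = 14402 × 1.015054 ≈ 14619 billion.

$14,619 billion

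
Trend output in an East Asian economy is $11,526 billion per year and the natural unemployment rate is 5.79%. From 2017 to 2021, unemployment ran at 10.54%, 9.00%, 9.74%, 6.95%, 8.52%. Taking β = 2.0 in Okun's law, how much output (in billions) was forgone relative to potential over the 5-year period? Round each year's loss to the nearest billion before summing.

Year 2017: gap = -2.0 × (10.54 - 5.79) = -9.5%, loss ≈ 11526 × 9.5/100 ≈ 1095.
Year 2018: gap = -2.0 × (9 - 5.79) = -6.42%, loss ≈ 11526 × 6.42/100 ≈ 740.
Year 2019: gap = -2.0 × (9.74 - 5.79) = -7.9%, loss ≈ 11526 × 7.9/100 ≈ 911.
Year 2020: gap = -2.0 × (6.95 - 5.79) = -2.32%, loss ≈ 11526 × 2.32/100 ≈ 267.
Year 2021: gap = -2.0 × (8.52 - 5.79) = -5.46%, loss ≈ 11526 × 5.46/100 ≈ 629.
Total lost output = 1095 + 740 + 911 + 267 + 629 = 3642 billion.

$3,642 billion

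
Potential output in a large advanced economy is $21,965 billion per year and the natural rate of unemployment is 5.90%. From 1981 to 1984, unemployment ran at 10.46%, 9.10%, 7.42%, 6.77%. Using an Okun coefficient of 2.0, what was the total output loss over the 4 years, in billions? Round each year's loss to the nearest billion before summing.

Year 1981: gap = -2.0 × (10.46 - 5.9) = -9.12%, loss ≈ 21965 × 9.12/100 ≈ 2003.
Year 1982: gap = -2.0 × (9.1 - 5.9) = -6.4%, loss ≈ 21965 × 6.4/100 ≈ 1406.
Year 1983: gap = -2.0 × (7.42 - 5.9) = -3.04%, loss ≈ 21965 × 3.04/100 ≈ 668.
Year 1984: gap = -2.0 × (6.77 - 5.9) = -1.74%, loss ≈ 21965 × 1.74/100 ≈ 382.
Total lost output = 2003 + 1406 + 668 + 382 = 4459 billion.

$4,459 billion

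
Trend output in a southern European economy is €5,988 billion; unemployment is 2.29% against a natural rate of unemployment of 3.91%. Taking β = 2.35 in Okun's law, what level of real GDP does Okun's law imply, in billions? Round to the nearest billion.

€6,216 billion

Unemployment gap = 2.29 - 3.91 = -1.62 points, so the output gap is -2.35 × (-1.62) = 3.807%.
Actual GDP = 5988 × (1 + 3.807/100) = 5988 × 1.03807 ≈ 6216 billion.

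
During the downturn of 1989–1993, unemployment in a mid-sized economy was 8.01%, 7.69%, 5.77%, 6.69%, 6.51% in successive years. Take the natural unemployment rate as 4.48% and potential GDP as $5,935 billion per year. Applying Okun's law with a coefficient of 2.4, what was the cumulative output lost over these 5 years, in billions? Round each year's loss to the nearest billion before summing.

$1,748 billion

Year 1989: gap = -2.4 × (8.01 - 4.48) = -8.472%, loss ≈ 5935 × 8.472/100 ≈ 503.
Year 1990: gap = -2.4 × (7.69 - 4.48) = -7.704%, loss ≈ 5935 × 7.704/100 ≈ 457.
Year 1991: gap = -2.4 × (5.77 - 4.48) = -3.096%, loss ≈ 5935 × 3.096/100 ≈ 184.
Year 1992: gap = -2.4 × (6.69 - 4.48) = -5.304%, loss ≈ 5935 × 5.304/100 ≈ 315.
Year 1993: gap = -2.4 × (6.51 - 4.48) = -4.872%, loss ≈ 5935 × 4.872/100 ≈ 289.
Total lost output = 503 + 457 + 184 + 315 + 289 = 1748 billion.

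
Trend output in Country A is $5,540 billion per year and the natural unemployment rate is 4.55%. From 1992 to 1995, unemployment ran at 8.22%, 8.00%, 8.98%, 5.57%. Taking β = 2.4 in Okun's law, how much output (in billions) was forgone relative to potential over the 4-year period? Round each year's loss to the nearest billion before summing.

$1,672 billion

Year 1992: gap = -2.4 × (8.22 - 4.55) = -8.808%, loss ≈ 5540 × 8.808/100 ≈ 488.
Year 1993: gap = -2.4 × (8 - 4.55) = -8.28%, loss ≈ 5540 × 8.28/100 ≈ 459.
Year 1994: gap = -2.4 × (8.98 - 4.55) = -10.632%, loss ≈ 5540 × 10.632/100 ≈ 589.
Year 1995: gap = -2.4 × (5.57 - 4.55) = -2.448%, loss ≈ 5540 × 2.448/100 ≈ 136.
Total lost output = 488 + 459 + 589 + 136 = 1672 billion.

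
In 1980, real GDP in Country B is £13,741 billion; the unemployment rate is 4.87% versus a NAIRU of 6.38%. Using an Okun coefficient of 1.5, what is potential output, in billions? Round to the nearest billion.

£13,437 billion

Unemployment gap = 4.87 - 6.38 = -1.51 points, so output gap = -1.5 × (-1.51) = 2.265%.
Since Y = Y* × (1 + gap/100), Y* = 13741/1.02265 ≈ 13437 billion.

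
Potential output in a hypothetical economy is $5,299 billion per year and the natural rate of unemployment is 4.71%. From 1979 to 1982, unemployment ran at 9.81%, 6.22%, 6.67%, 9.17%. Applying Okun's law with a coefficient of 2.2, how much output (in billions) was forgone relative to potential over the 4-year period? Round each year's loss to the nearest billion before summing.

$1,519 billion

Year 1979: gap = -2.2 × (9.81 - 4.71) = -11.22%, loss ≈ 5299 × 11.22/100 ≈ 595.
Year 1980: gap = -2.2 × (6.22 - 4.71) = -3.322%, loss ≈ 5299 × 3.322/100 ≈ 176.
Year 1981: gap = -2.2 × (6.67 - 4.71) = -4.312%, loss ≈ 5299 × 4.312/100 ≈ 228.
Year 1982: gap = -2.2 × (9.17 - 4.71) = -9.812%, loss ≈ 5299 × 9.812/100 ≈ 520.
Total lost output = 595 + 176 + 228 + 520 = 1519 billion.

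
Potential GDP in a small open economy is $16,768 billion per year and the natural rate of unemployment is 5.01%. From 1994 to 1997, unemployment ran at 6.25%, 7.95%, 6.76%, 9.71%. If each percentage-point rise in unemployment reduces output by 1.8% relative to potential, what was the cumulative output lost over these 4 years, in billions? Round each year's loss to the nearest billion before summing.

Year 1994: gap = -1.8 × (6.25 - 5.01) = -2.232%, loss ≈ 16768 × 2.232/100 ≈ 374.
Year 1995: gap = -1.8 × (7.95 - 5.01) = -5.292%, loss ≈ 16768 × 5.292/100 ≈ 887.
Year 1996: gap = -1.8 × (6.76 - 5.01) = -3.15%, loss ≈ 16768 × 3.15/100 ≈ 528.
Year 1997: gap = -1.8 × (9.71 - 5.01) = -8.46%, loss ≈ 16768 × 8.46/100 ≈ 1419.
Total lost output = 374 + 887 + 528 + 1419 = 3208 billion.

$3,208 billion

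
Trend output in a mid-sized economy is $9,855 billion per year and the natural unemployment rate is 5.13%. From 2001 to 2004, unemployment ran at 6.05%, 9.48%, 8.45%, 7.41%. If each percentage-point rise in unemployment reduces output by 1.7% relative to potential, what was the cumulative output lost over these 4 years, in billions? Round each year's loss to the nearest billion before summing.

$1,821 billion

Year 2001: gap = -1.7 × (6.05 - 5.13) = -1.564%, loss ≈ 9855 × 1.564/100 ≈ 154.
Year 2002: gap = -1.7 × (9.48 - 5.13) = -7.395%, loss ≈ 9855 × 7.395/100 ≈ 729.
Year 2003: gap = -1.7 × (8.45 - 5.13) = -5.644%, loss ≈ 9855 × 5.644/100 ≈ 556.
Year 2004: gap = -1.7 × (7.41 - 5.13) = -3.876%, loss ≈ 9855 × 3.876/100 ≈ 382.
Total lost output = 154 + 729 + 556 + 382 = 1821 billion.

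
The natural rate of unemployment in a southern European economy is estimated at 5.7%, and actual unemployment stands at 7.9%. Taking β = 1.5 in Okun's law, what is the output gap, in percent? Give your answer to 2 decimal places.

-3.30%

The unemployment gap is 7.9 - 5.7 = 2.2 percentage points.
Okun's law gives an output gap of -1.5 × 2.2 = -3.3%, i.e. 3.30% below potential.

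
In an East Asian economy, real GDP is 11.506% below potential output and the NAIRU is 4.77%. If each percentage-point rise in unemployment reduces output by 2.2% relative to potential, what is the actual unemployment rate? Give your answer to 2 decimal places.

From Okun's law, u - u* = -(output gap)/β = -(-11.506)/2.2 = 5.23 points.
So u = 4.77 + 5.23 = 10.00%.

10.00%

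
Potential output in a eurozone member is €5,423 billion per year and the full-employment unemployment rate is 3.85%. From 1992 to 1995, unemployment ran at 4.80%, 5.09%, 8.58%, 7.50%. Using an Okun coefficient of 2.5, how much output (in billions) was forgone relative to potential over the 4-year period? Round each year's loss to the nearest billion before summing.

Year 1992: gap = -2.5 × (4.8 - 3.85) = -2.375%, loss ≈ 5423 × 2.375/100 ≈ 129.
Year 1993: gap = -2.5 × (5.09 - 3.85) = -3.1%, loss ≈ 5423 × 3.1/100 ≈ 168.
Year 1994: gap = -2.5 × (8.58 - 3.85) = -11.825%, loss ≈ 5423 × 11.825/100 ≈ 641.
Year 1995: gap = -2.5 × (7.5 - 3.85) = -9.125%, loss ≈ 5423 × 9.125/100 ≈ 495.
Total lost output = 129 + 168 + 641 + 495 = 1433 billion.

€1,433 billion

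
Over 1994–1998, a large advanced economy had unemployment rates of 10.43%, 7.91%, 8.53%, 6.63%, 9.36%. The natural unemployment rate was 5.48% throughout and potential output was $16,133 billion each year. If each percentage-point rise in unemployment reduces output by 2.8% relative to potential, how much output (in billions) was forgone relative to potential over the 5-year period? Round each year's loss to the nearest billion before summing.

Year 1994: gap = -2.8 × (10.43 - 5.48) = -13.86%, loss ≈ 16133 × 13.86/100 ≈ 2236.
Year 1995: gap = -2.8 × (7.91 - 5.48) = -6.804%, loss ≈ 16133 × 6.804/100 ≈ 1098.
Year 1996: gap = -2.8 × (8.53 - 5.48) = -8.54%, loss ≈ 16133 × 8.54/100 ≈ 1378.
Year 1997: gap = -2.8 × (6.63 - 5.48) = -3.22%, loss ≈ 16133 × 3.22/100 ≈ 519.
Year 1998: gap = -2.8 × (9.36 - 5.48) = -10.864%, loss ≈ 16133 × 10.864/100 ≈ 1753.
Total lost output = 2236 + 1098 + 1378 + 519 + 1753 = 6984 billion.

$6,984 billion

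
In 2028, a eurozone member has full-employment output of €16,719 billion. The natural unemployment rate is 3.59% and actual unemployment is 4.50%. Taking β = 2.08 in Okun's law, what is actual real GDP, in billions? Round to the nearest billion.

€16,403 billion

Unemployment gap = 4.5 - 3.59 = 0.91 points, so the output gap is -2.08 × 0.91 = -1.8928%.
Actual GDP = 16719 × (1 - 1.8928/100) = 16719 × 0.981072 ≈ 16403 billion.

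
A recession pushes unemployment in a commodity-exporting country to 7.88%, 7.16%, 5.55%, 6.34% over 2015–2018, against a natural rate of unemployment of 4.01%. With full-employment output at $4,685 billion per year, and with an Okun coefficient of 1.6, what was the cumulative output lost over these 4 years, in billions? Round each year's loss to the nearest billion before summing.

$816 billion

Year 2015: gap = -1.6 × (7.88 - 4.01) = -6.192%, loss ≈ 4685 × 6.192/100 ≈ 290.
Year 2016: gap = -1.6 × (7.16 - 4.01) = -5.04%, loss ≈ 4685 × 5.04/100 ≈ 236.
Year 2017: gap = -1.6 × (5.55 - 4.01) = -2.464%, loss ≈ 4685 × 2.464/100 ≈ 115.
Year 2018: gap = -1.6 × (6.34 - 4.01) = -3.728%, loss ≈ 4685 × 3.728/100 ≈ 175.
Total lost output = 290 + 236 + 115 + 175 = 816 billion.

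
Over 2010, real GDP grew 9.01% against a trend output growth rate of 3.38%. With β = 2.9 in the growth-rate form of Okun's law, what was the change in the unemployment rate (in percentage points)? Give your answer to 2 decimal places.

-1.94 percentage points

Growth-rate Okun's law: g_Y = g_Y* - β × Δu, so Δu = (g_Y* - g_Y)/β.
Δu = (3.38 - 9.01)/2.9 = -5.63/2.9 = -1.94 percentage points.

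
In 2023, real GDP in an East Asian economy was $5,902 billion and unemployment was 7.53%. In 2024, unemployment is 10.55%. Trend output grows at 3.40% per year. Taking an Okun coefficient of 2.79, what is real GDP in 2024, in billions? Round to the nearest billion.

Δu = 10.55 - 7.53 = 3.02 points.
Okun's law (growth form): g_Y = g_Y* - β × Δu = 3.40 - 2.79 × (3.02) = 3.4 - 8.4258 = -5.0258%.
Real GDP in the next year = 5902 × (1 - 5.0258/100) = 5902 × 0.949742 ≈ 5605 billion.

$5,605 billion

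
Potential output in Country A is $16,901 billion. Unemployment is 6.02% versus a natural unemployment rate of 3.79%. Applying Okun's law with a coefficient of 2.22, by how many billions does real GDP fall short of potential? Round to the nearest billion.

$837 billion

Output gap = -2.22 × (6.02 - 3.79) = -2.22 × 2.23 = -4.9506%.
Actual GDP ≈ 16901 × 0.950494 ≈ 16064 billion, so the shortfall is 16901 - 16064 = 837 billion.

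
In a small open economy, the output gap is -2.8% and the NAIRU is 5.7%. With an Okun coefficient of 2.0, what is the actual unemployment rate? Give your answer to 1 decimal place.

From Okun's law, u - u* = -(output gap)/β = -(-2.8)/2.0 = 1.4 points.
So u = 5.7 + 1.4 = 7.1%.

7.1%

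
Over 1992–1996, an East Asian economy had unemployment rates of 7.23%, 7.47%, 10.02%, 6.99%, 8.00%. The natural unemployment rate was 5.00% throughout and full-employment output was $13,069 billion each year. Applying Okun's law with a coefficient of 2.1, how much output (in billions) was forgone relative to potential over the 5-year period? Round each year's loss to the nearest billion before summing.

Year 1992: gap = -2.1 × (7.23 - 5) = -4.683%, loss ≈ 13069 × 4.683/100 ≈ 612.
Year 1993: gap = -2.1 × (7.47 - 5) = -5.187%, loss ≈ 13069 × 5.187/100 ≈ 678.
Year 1994: gap = -2.1 × (10.02 - 5) = -10.542%, loss ≈ 13069 × 10.542/100 ≈ 1378.
Year 1995: gap = -2.1 × (6.99 - 5) = -4.179%, loss ≈ 13069 × 4.179/100 ≈ 546.
Year 1996: gap = -2.1 × (8 - 5) = -6.3%, loss ≈ 13069 × 6.3/100 ≈ 823.
Total lost output = 612 + 678 + 1378 + 546 + 823 = 4037 billion.

$4,037 billion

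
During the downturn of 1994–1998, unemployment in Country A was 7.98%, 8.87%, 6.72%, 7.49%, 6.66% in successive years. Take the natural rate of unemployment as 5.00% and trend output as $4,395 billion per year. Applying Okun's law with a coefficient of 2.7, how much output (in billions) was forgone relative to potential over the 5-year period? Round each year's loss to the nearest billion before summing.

$1,509 billion

Year 1994: gap = -2.7 × (7.98 - 5) = -8.046%, loss ≈ 4395 × 8.046/100 ≈ 354.
Year 1995: gap = -2.7 × (8.87 - 5) = -10.449%, loss ≈ 4395 × 10.449/100 ≈ 459.
Year 1996: gap = -2.7 × (6.72 - 5) = -4.644%, loss ≈ 4395 × 4.644/100 ≈ 204.
Year 1997: gap = -2.7 × (7.49 - 5) = -6.723%, loss ≈ 4395 × 6.723/100 ≈ 295.
Year 1998: gap = -2.7 × (6.66 - 5) = -4.482%, loss ≈ 4395 × 4.482/100 ≈ 197.
Total lost output = 354 + 459 + 204 + 295 + 197 = 1509 billion.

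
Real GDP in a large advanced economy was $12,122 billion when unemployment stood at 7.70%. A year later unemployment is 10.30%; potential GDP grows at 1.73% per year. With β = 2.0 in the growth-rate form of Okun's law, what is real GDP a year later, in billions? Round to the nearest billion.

Δu = 10.3 - 7.7 = 2.6 points.
Okun's law (growth form): g_Y = g_Y* - β × Δu = 1.73 - 2.0 × (2.60) = 1.73 - 5.2 = -3.47%.
Real GDP in the next year = 12122 × (1 - 3.47/100) = 12122 × 0.9653 ≈ 11701 billion.

$11,701 billion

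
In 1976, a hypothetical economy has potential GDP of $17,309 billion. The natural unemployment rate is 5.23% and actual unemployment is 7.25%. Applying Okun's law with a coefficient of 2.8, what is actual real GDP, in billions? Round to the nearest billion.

Unemployment gap = 7.25 - 5.23 = 2.02 points, so the output gap is -2.8 × 2.02 = -5.656%.
Actual GDP = 17309 × (1 - 5.656/100) = 17309 × 0.94344 ≈ 16330 billion.

$16,330 billion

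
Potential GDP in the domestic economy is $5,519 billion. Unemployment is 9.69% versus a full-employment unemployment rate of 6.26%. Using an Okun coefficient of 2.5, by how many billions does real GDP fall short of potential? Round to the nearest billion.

Output gap = -2.5 × (9.69 - 6.26) = -2.5 × 3.43 = -8.575%.
Actual GDP ≈ 5519 × 0.91425 ≈ 5046 billion, so the shortfall is 5519 - 5046 = 473 billion.

$473 billion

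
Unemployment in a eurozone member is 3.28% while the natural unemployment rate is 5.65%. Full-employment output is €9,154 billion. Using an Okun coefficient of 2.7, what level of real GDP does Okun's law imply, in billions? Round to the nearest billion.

Unemployment gap = 3.28 - 5.65 = -2.37 points, so the output gap is -2.7 × (-2.37) = 6.399%.
Actual GDP = 9154 × (1 + 6.399/100) = 9154 × 1.06399 ≈ 9740 billion.

€9,740 billion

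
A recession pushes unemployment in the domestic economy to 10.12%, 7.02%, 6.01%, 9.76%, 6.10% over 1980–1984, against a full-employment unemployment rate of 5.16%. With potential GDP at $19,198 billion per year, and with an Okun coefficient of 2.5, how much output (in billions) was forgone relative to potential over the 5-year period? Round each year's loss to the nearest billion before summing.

$6,341 billion

Year 1980: gap = -2.5 × (10.12 - 5.16) = -12.4%, loss ≈ 19198 × 12.4/100 ≈ 2381.
Year 1981: gap = -2.5 × (7.02 - 5.16) = -4.65%, loss ≈ 19198 × 4.65/100 ≈ 893.
Year 1982: gap = -2.5 × (6.01 - 5.16) = -2.125%, loss ≈ 19198 × 2.125/100 ≈ 408.
Year 1983: gap = -2.5 × (9.76 - 5.16) = -11.5%, loss ≈ 19198 × 11.5/100 ≈ 2208.
Year 1984: gap = -2.5 × (6.1 - 5.16) = -2.35%, loss ≈ 19198 × 2.35/100 ≈ 451.
Total lost output = 2381 + 893 + 408 + 2208 + 451 = 6341 billion.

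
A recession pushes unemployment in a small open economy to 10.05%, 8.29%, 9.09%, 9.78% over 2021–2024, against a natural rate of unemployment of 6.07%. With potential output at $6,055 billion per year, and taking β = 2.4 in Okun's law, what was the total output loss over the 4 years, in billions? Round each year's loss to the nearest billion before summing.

Year 2021: gap = -2.4 × (10.05 - 6.07) = -9.552%, loss ≈ 6055 × 9.552/100 ≈ 578.
Year 2022: gap = -2.4 × (8.29 - 6.07) = -5.328%, loss ≈ 6055 × 5.328/100 ≈ 323.
Year 2023: gap = -2.4 × (9.09 - 6.07) = -7.248%, loss ≈ 6055 × 7.248/100 ≈ 439.
Year 2024: gap = -2.4 × (9.78 - 6.07) = -8.904%, loss ≈ 6055 × 8.904/100 ≈ 539.
Total lost output = 578 + 323 + 439 + 539 = 1879 billion.

$1,879 billion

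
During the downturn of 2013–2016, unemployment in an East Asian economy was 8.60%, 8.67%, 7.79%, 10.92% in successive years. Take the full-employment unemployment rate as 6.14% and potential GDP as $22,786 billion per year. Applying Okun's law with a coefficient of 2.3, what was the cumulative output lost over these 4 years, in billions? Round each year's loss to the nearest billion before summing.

$5,985 billion

Year 2013: gap = -2.3 × (8.6 - 6.14) = -5.658%, loss ≈ 22786 × 5.658/100 ≈ 1289.
Year 2014: gap = -2.3 × (8.67 - 6.14) = -5.819%, loss ≈ 22786 × 5.819/100 ≈ 1326.
Year 2015: gap = -2.3 × (7.79 - 6.14) = -3.795%, loss ≈ 22786 × 3.795/100 ≈ 865.
Year 2016: gap = -2.3 × (10.92 - 6.14) = -10.994%, loss ≈ 22786 × 10.994/100 ≈ 2505.
Total lost output = 1289 + 1326 + 865 + 2505 = 5985 billion.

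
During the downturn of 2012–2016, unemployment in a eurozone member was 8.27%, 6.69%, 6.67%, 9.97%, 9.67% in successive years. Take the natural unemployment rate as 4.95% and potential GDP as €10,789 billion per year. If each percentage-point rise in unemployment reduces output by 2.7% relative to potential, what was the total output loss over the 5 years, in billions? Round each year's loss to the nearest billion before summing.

Year 2012: gap = -2.7 × (8.27 - 4.95) = -8.964%, loss ≈ 10789 × 8.964/100 ≈ 967.
Year 2013: gap = -2.7 × (6.69 - 4.95) = -4.698%, loss ≈ 10789 × 4.698/100 ≈ 507.
Year 2014: gap = -2.7 × (6.67 - 4.95) = -4.644%, loss ≈ 10789 × 4.644/100 ≈ 501.
Year 2015: gap = -2.7 × (9.97 - 4.95) = -13.554%, loss ≈ 10789 × 13.554/100 ≈ 1462.
Year 2016: gap = -2.7 × (9.67 - 4.95) = -12.744%, loss ≈ 10789 × 12.744/100 ≈ 1375.
Total lost output = 967 + 507 + 501 + 1462 + 1375 = 4812 billion.

€4,812 billion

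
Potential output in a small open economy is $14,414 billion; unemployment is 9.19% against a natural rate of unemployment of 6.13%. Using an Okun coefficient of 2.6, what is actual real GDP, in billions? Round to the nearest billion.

$13,267 billion

Unemployment gap = 9.19 - 6.13 = 3.06 points, so the output gap is -2.6 × 3.06 = -7.956%.
Actual GDP = 14414 × (1 - 7.956/100) = 14414 × 0.92044 ≈ 13267 billion.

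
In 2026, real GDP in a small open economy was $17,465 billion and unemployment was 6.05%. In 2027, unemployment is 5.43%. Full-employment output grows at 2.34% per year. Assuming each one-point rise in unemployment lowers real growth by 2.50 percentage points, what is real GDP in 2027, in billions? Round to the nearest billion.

$18,144 billion

Δu = 5.43 - 6.05 = -0.62 points.
Okun's law (growth form): g_Y = g_Y* - β × Δu = 2.34 - 2.50 × (-0.62) = 2.34 + 1.55 = 3.89%.
Real GDP in the next year = 17465 × (1 + 3.89/100) = 17465 × 1.0389 ≈ 18144 billion.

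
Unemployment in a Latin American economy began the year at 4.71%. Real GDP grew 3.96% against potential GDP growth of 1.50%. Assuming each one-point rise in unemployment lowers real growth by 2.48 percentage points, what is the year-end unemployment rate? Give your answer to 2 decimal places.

3.72%

Growth-rate Okun's law: g_Y = g_Y* - β × Δu, so Δu = (g_Y* - g_Y)/β.
Δu = (1.5 - 3.96)/2.48 = -2.46/2.48 = -0.99 percentage points.
Year-end unemployment = 4.71 - 0.99 = 3.72%.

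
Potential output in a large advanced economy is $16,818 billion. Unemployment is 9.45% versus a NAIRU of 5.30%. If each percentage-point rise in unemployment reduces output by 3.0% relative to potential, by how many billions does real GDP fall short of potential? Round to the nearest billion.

$2,094 billion

Output gap = -3.0 × (9.45 - 5.3) = -3 × 4.15 = -12.45%.
Actual GDP ≈ 16818 × 0.8755 ≈ 14724 billion, so the shortfall is 16818 - 14724 = 2094 billion.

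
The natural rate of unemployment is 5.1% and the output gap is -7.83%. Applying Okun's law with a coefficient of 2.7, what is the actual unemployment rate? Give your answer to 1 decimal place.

From Okun's law, u - u* = -(output gap)/β = -(-7.83)/2.7 = 2.9 points.
So u = 5.1 + 2.9 = 8.0%.

8.0%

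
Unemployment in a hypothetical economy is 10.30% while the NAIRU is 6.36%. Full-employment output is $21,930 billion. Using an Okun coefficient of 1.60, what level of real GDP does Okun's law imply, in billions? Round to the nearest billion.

$20,548 billion

Unemployment gap = 10.3 - 6.36 = 3.94 points, so the output gap is -1.6 × 3.94 = -6.304%.
Actual GDP = 21930 × (1 - 6.304/100) = 21930 × 0.93696 ≈ 20548 billion.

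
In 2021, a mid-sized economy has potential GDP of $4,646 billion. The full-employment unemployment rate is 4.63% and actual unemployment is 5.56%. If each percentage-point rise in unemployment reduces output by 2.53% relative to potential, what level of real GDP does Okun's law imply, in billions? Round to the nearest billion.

Unemployment gap = 5.56 - 4.63 = 0.93 points, so the output gap is -2.53 × 0.93 = -2.3529%.
Actual GDP = 4646 × (1 - 2.3529/100) = 4646 × 0.976471 ≈ 4537 billion.

$4,537 billion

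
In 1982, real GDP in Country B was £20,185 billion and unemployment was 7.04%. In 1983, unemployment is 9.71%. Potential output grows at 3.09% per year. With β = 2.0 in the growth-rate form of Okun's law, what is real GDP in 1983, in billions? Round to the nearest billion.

£19,731 billion

Δu = 9.71 - 7.04 = 2.67 points.
Okun's law (growth form): g_Y = g_Y* - β × Δu = 3.09 - 2.0 × (2.67) = 3.09 - 5.34 = -2.25%.
Real GDP in the next year = 20185 × (1 - 2.25/100) = 20185 × 0.9775 ≈ 19731 billion.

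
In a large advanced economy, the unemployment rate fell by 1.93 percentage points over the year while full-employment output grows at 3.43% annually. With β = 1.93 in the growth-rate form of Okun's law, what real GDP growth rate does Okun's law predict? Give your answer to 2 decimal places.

7.15%

Growth-rate Okun's law: g_Y = g_Y* - β × Δu.
g_Y = 3.43 - 1.93 × (-1.93) = 3.43 + 3.7249 = 7.1549%, i.e. 7.15% to 2 d.p.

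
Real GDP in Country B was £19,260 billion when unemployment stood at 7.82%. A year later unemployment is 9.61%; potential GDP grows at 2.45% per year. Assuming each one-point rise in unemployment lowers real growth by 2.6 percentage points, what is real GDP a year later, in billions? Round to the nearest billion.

£18,836 billion

Δu = 9.61 - 7.82 = 1.79 points.
Okun's law (growth form): g_Y = g_Y* - β × Δu = 2.45 - 2.6 × (1.79) = 2.45 - 4.654 = -2.204%.
Real GDP in the next year = 19260 × (1 - 2.204/100) = 19260 × 0.97796 ≈ 18836 billion.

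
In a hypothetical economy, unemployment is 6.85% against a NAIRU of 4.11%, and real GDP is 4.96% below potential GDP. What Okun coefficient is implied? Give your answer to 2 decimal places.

Okun's law: output gap = -β × (u - u*).
-4.96 = -β × (6.85 - 4.11) = -β × 2.74, so β = 4.96/2.74 = 1.81.

β ≈ 1.81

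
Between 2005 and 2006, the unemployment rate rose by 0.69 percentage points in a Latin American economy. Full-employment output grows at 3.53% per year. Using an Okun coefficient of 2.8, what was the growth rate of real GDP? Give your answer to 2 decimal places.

Growth-rate Okun's law: g_Y = g_Y* - β × Δu.
g_Y = 3.53 - 2.8 × (0.69) = 3.53 - 1.932 = 1.598%, i.e. 1.60% to 2 d.p.

1.60%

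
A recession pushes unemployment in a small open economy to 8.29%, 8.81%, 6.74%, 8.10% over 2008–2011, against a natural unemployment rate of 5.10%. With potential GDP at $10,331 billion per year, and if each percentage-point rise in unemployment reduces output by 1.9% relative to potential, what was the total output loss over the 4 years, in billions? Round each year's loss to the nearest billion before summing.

$2,265 billion

Year 2008: gap = -1.9 × (8.29 - 5.1) = -6.061%, loss ≈ 10331 × 6.061/100 ≈ 626.
Year 2009: gap = -1.9 × (8.81 - 5.1) = -7.049%, loss ≈ 10331 × 7.049/100 ≈ 728.
Year 2010: gap = -1.9 × (6.74 - 5.1) = -3.116%, loss ≈ 10331 × 3.116/100 ≈ 322.
Year 2011: gap = -1.9 × (8.1 - 5.1) = -5.7%, loss ≈ 10331 × 5.7/100 ≈ 589.
Total lost output = 626 + 728 + 322 + 589 = 2265 billion.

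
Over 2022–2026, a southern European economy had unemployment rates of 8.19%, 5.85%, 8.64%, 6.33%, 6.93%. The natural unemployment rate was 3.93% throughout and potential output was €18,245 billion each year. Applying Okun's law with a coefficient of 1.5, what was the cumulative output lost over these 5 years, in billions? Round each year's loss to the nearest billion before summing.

Year 2022: gap = -1.5 × (8.19 - 3.93) = -6.39%, loss ≈ 18245 × 6.39/100 ≈ 1166.
Year 2023: gap = -1.5 × (5.85 - 3.93) = -2.88%, loss ≈ 18245 × 2.88/100 ≈ 525.
Year 2024: gap = -1.5 × (8.64 - 3.93) = -7.065%, loss ≈ 18245 × 7.065/100 ≈ 1289.
Year 2025: gap = -1.5 × (6.33 - 3.93) = -3.6%, loss ≈ 18245 × 3.6/100 ≈ 657.
Year 2026: gap = -1.5 × (6.93 - 3.93) = -4.5%, loss ≈ 18245 × 4.5/100 ≈ 821.
Total lost output = 1166 + 525 + 1289 + 657 + 821 = 4458 billion.

€4,458 billion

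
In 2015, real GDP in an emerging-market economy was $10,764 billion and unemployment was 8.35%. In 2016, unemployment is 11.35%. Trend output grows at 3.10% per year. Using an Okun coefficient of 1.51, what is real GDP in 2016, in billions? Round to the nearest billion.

Δu = 11.35 - 8.35 = 3 points.
Okun's law (growth form): g_Y = g_Y* - β × Δu = 3.10 - 1.51 × (3.00) = 3.1 - 4.53 = -1.43%.
Real GDP in the next year = 10764 × (1 - 1.43/100) = 10764 × 0.9857 ≈ 10610 billion.

$10,610 billion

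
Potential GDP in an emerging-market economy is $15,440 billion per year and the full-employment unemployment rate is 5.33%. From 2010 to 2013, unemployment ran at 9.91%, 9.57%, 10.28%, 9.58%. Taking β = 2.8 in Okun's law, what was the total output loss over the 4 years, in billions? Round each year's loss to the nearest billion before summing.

Year 2010: gap = -2.8 × (9.91 - 5.33) = -12.824%, loss ≈ 15440 × 12.824/100 ≈ 1980.
Year 2011: gap = -2.8 × (9.57 - 5.33) = -11.872%, loss ≈ 15440 × 11.872/100 ≈ 1833.
Year 2012: gap = -2.8 × (10.28 - 5.33) = -13.86%, loss ≈ 15440 × 13.86/100 ≈ 2140.
Year 2013: gap = -2.8 × (9.58 - 5.33) = -11.9%, loss ≈ 15440 × 11.9/100 ≈ 1837.
Total lost output = 1980 + 1833 + 2140 + 1837 = 7790 billion.

$7,790 billion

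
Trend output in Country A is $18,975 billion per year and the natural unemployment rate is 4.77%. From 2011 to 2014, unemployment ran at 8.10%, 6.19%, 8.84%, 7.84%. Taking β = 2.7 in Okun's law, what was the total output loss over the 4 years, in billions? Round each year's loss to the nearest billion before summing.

$6,092 billion

Year 2011: gap = -2.7 × (8.1 - 4.77) = -8.991%, loss ≈ 18975 × 8.991/100 ≈ 1706.
Year 2012: gap = -2.7 × (6.19 - 4.77) = -3.834%, loss ≈ 18975 × 3.834/100 ≈ 728.
Year 2013: gap = -2.7 × (8.84 - 4.77) = -10.989%, loss ≈ 18975 × 10.989/100 ≈ 2085.
Year 2014: gap = -2.7 × (7.84 - 4.77) = -8.289%, loss ≈ 18975 × 8.289/100 ≈ 1573.
Total lost output = 1706 + 728 + 2085 + 1573 = 6092 billion.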